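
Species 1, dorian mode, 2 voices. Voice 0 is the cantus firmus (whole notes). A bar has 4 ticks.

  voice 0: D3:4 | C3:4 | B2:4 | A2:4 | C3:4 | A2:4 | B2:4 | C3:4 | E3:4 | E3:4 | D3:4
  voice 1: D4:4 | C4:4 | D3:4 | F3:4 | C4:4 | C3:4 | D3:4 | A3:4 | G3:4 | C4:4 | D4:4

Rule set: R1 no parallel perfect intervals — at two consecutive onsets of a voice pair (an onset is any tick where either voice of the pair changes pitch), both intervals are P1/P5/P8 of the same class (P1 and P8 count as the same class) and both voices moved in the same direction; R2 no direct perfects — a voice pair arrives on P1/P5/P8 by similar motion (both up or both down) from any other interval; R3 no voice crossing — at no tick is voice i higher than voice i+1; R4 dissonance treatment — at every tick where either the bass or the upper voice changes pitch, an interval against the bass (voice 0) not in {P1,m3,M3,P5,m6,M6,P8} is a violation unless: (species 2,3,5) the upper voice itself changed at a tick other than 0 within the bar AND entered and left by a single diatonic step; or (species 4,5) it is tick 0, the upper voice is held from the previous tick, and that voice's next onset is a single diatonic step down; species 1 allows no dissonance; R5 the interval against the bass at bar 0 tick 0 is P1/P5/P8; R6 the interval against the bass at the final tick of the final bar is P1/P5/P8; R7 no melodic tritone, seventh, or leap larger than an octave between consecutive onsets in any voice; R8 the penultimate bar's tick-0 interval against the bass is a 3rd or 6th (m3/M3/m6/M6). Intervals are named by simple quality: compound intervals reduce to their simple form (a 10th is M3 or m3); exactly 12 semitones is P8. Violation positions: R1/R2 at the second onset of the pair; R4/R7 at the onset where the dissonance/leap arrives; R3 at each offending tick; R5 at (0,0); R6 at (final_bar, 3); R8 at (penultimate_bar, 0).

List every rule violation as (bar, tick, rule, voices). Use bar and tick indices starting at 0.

bar 0: v0=D3 v1=D4 downbeat P8
bar 1: v0=C3 v1=C4 downbeat P8
bar 2: v0=B2 v1=D3 downbeat m3
bar 3: v0=A2 v1=F3 downbeat m6
bar 4: v0=C3 v1=C4 downbeat P8
bar 5: v0=A2 v1=C3 downbeat m3
bar 6: v0=B2 v1=D3 downbeat m3
bar 7: v0=C3 v1=A3 downbeat M6
bar 8: v0=E3 v1=G3 downbeat m3
bar 9: v0=E3 v1=C4 downbeat m6
bar 10: v0=D3 v1=D4 downbeat P8
  -> R1 @ bar 1 tick 0 v(0, 1): D3/D4 P8 -> C3/C4 P8 similar
  -> R7 @ bar 2 tick 0 v(1,): C4->D3 leap 10st
  -> R2 @ bar 4 tick 0 v(0, 1): A2/F3 m6 -> C3/C4 P8 similar

(1, 0, R1, (0, 1))
(2, 0, R7, (1,))
(4, 0, R2, (0, 1))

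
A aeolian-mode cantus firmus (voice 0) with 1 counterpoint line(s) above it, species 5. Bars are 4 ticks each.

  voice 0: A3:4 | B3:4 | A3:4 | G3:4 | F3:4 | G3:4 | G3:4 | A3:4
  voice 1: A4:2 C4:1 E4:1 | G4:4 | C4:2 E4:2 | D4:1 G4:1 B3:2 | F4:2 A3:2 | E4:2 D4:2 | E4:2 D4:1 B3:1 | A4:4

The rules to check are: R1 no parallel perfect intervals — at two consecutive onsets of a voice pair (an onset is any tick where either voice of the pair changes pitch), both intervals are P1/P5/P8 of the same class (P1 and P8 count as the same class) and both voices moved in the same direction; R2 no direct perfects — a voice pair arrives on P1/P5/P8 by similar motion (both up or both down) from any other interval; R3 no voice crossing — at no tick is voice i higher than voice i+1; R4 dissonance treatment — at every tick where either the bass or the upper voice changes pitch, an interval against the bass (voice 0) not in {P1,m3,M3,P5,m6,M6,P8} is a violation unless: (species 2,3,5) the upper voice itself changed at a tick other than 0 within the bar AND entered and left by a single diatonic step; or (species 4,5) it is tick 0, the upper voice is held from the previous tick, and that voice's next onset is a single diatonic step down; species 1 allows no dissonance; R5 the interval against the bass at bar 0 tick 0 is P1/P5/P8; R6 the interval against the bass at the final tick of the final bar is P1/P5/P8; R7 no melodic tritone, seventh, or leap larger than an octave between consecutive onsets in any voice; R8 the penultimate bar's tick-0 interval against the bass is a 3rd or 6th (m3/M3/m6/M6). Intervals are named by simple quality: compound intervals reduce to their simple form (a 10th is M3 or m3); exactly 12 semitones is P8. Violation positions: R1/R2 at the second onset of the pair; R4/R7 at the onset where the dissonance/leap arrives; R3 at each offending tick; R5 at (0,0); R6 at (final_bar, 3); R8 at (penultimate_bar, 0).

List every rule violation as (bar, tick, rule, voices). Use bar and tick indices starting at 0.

(3, 0, R1, (0, 1))
(4, 0, R7, (1,))
(7, 0, R2, (0, 1))
(7, 0, R7, (1,))

bar 0: v0=A3 v1=A4 downbeat P8
bar 1: v0=B3 v1=G4 downbeat m6
bar 2: v0=A3 v1=C4 downbeat m3
bar 3: v0=G3 v1=D4 downbeat P5
bar 4: v0=F3 v1=F4 downbeat P8
bar 5: v0=G3 v1=E4 downbeat M6
bar 6: v0=G3 v1=E4 downbeat M6
bar 7: v0=A3 v1=A4 downbeat P8
  -> R1 @ bar 3 tick 0 v(0, 1): A3/E4 P5 -> G3/D4 P5 similar
  -> R7 @ bar 4 tick 0 v(1,): B3->F4 leap 6st
  -> R2 @ bar 7 tick 0 v(0, 1): G3/B3 M3 -> A3/A4 P8 similar
  -> R7 @ bar 7 tick 0 v(1,): B3->A4 leap 10st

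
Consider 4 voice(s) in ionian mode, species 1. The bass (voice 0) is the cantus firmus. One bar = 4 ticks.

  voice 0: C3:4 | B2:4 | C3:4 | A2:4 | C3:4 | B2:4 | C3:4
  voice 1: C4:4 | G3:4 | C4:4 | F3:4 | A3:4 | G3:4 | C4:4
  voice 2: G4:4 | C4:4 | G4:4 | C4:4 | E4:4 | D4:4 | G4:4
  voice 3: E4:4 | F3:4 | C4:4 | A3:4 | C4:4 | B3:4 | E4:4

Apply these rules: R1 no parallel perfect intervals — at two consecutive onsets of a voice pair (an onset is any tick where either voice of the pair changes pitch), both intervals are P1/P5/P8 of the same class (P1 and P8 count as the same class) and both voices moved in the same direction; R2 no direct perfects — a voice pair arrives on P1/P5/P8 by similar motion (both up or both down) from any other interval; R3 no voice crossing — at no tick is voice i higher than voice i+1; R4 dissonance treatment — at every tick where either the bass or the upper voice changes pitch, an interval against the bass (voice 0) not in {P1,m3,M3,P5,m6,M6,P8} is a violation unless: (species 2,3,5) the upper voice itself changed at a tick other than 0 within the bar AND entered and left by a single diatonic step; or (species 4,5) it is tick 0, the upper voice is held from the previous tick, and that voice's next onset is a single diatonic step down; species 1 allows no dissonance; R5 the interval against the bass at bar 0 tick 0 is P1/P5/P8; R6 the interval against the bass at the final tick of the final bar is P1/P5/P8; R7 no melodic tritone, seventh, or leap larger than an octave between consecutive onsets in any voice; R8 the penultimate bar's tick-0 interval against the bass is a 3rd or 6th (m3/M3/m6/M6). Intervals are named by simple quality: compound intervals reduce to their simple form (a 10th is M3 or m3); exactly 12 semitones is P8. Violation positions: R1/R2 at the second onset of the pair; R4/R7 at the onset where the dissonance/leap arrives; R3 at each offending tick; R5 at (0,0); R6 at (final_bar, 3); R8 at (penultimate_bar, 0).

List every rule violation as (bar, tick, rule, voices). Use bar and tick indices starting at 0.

(0, 0, R3, (2, 3))
(0, 0, R5, (0, 3))
(0, 1, R3, (2, 3))
(0, 2, R3, (2, 3))
(0, 3, R3, (2, 3))
(1, 0, R2, (2, 3))
(1, 0, R3, (2, 3))
(1, 0, R4, (0, 2))
(1, 0, R4, (0, 3))
(1, 0, R7, (3,))
(1, 1, R3, (2, 3))
(1, 2, R3, (2, 3))
(1, 3, R3, (2, 3))
(2, 0, R1, (2, 3))
(2, 0, R2, (0, 1))
(2, 0, R2, (0, 2))
(2, 0, R2, (0, 3))
(2, 0, R2, (1, 2))
(2, 0, R2, (1, 3))
(2, 0, R3, (2, 3))
(2, 1, R3, (2, 3))
(2, 2, R3, (2, 3))
(2, 3, R3, (2, 3))
(3, 0, R1, (0, 3))
(3, 0, R1, (1, 2))
(3, 0, R3, (2, 3))
(3, 1, R3, (2, 3))
(3, 2, R3, (2, 3))
(3, 3, R3, (2, 3))
(4, 0, R1, (0, 3))
(4, 0, R1, (1, 2))
(4, 0, R3, (2, 3))
(4, 1, R3, (2, 3))
(4, 2, R3, (2, 3))
(4, 3, R3, (2, 3))
(5, 0, R1, (0, 3))
(5, 0, R1, (1, 2))
(5, 0, R3, (2, 3))
(5, 0, R8, (0, 3))
(5, 1, R3, (2, 3))
(5, 2, R3, (2, 3))
(5, 3, R3, (2, 3))
(6, 0, R1, (1, 2))
(6, 0, R2, (0, 1))
(6, 0, R2, (0, 2))
(6, 0, R3, (2, 3))
(6, 1, R3, (2, 3))
(6, 2, R3, (2, 3))
(6, 3, R3, (2, 3))
(6, 3, R6, (0, 3))

bar 0: v0=C3 v1=C4 v2=G4 v3=E4 downbeat M3
bar 1: v0=B2 v1=G3 v2=C4 v3=F3 downbeat TT
bar 2: v0=C3 v1=C4 v2=G4 v3=C4 downbeat P8
bar 3: v0=A2 v1=F3 v2=C4 v3=A3 downbeat P8
bar 4: v0=C3 v1=A3 v2=E4 v3=C4 downbeat P8
bar 5: v0=B2 v1=G3 v2=D4 v3=B3 downbeat P8
bar 6: v0=C3 v1=C4 v2=G4 v3=E4 downbeat M3
  -> R3 @ bar 0 tick 0 v(2, 3): G4 above E4
  -> R5 @ bar 0 tick 0 v(0, 3): opens on M3
  -> R3 @ bar 0 tick 1 v(2, 3): G4 above E4
  -> R3 @ bar 0 tick 2 v(2, 3): G4 above E4
  -> R3 @ bar 0 tick 3 v(2, 3): G4 above E4
  -> R2 @ bar 1 tick 0 v(2, 3): G4/E4 m3 -> C4/F3 P5 similar
  -> R3 @ bar 1 tick 0 v(2, 3): C4 above F3
  -> R4 @ bar 1 tick 0 v(0, 2): B2/C4 m2 untreated
  -> R4 @ bar 1 tick 0 v(0, 3): B2/F3 TT untreated
  -> R7 @ bar 1 tick 0 v(3,): E4->F3 leap 11st
  -> R3 @ bar 1 tick 1 v(2, 3): C4 above F3
  -> R3 @ bar 1 tick 2 v(2, 3): C4 above F3
  -> R3 @ bar 1 tick 3 v(2, 3): C4 above F3
  -> R1 @ bar 2 tick 0 v(2, 3): C4/F3 P5 -> G4/C4 P5 similar
  -> R2 @ bar 2 tick 0 v(0, 1): B2/G3 m6 -> C3/C4 P8 similar
  -> R2 @ bar 2 tick 0 v(0, 2): B2/C4 m2 -> C3/G4 P5 similar
  -> R2 @ bar 2 tick 0 v(0, 3): B2/F3 TT -> C3/C4 P8 similar
  -> R2 @ bar 2 tick 0 v(1, 2): G3/C4 P4 -> C4/G4 P5 similar
  -> R2 @ bar 2 tick 0 v(1, 3): G3/F3 M2 -> C4/C4 P1 similar
  -> R3 @ bar 2 tick 0 v(2, 3): G4 above C4
  -> R3 @ bar 2 tick 1 v(2, 3): G4 above C4
  -> R3 @ bar 2 tick 2 v(2, 3): G4 above C4
  -> R3 @ bar 2 tick 3 v(2, 3): G4 above C4
  -> R1 @ bar 3 tick 0 v(0, 3): C3/C4 P8 -> A2/A3 P8 similar
  -> R1 @ bar 3 tick 0 v(1, 2): C4/G4 P5 -> F3/C4 P5 similar
  -> R3 @ bar 3 tick 0 v(2, 3): C4 above A3
  -> R3 @ bar 3 tick 1 v(2, 3): C4 above A3
  -> R3 @ bar 3 tick 2 v(2, 3): C4 above A3
  -> R3 @ bar 3 tick 3 v(2, 3): C4 above A3
  -> R1 @ bar 4 tick 0 v(0, 3): A2/A3 P8 -> C3/C4 P8 similar
  -> R1 @ bar 4 tick 0 v(1, 2): F3/C4 P5 -> A3/E4 P5 similar
  -> R3 @ bar 4 tick 0 v(2, 3): E4 above C4
  -> R3 @ bar 4 tick 1 v(2, 3): E4 above C4
  -> R3 @ bar 4 tick 2 v(2, 3): E4 above C4
  -> R3 @ bar 4 tick 3 v(2, 3): E4 above C4
  -> R1 @ bar 5 tick 0 v(0, 3): C3/C4 P8 -> B2/B3 P8 similar
  -> R1 @ bar 5 tick 0 v(1, 2): A3/E4 P5 -> G3/D4 P5 similar
  -> R3 @ bar 5 tick 0 v(2, 3): D4 above B3
  -> R8 @ bar 5 tick 0 v(0, 3): penult P8 not 3rd/6th
  -> R3 @ bar 5 tick 1 v(2, 3): D4 above B3
  -> R3 @ bar 5 tick 2 v(2, 3): D4 above B3
  -> R3 @ bar 5 tick 3 v(2, 3): D4 above B3
  -> R1 @ bar 6 tick 0 v(1, 2): G3/D4 P5 -> C4/G4 P5 similar
  -> R2 @ bar 6 tick 0 v(0, 1): B2/G3 m6 -> C3/C4 P8 similar
  -> R2 @ bar 6 tick 0 v(0, 2): B2/D4 m3 -> C3/G4 P5 similar
  -> R3 @ bar 6 tick 0 v(2, 3): G4 above E4
  -> R3 @ bar 6 tick 1 v(2, 3): G4 above E4
  -> R3 @ bar 6 tick 2 v(2, 3): G4 above E4
  -> R3 @ bar 6 tick 3 v(2, 3): G4 above E4
  -> R6 @ bar 6 tick 3 v(0, 3): closes on M3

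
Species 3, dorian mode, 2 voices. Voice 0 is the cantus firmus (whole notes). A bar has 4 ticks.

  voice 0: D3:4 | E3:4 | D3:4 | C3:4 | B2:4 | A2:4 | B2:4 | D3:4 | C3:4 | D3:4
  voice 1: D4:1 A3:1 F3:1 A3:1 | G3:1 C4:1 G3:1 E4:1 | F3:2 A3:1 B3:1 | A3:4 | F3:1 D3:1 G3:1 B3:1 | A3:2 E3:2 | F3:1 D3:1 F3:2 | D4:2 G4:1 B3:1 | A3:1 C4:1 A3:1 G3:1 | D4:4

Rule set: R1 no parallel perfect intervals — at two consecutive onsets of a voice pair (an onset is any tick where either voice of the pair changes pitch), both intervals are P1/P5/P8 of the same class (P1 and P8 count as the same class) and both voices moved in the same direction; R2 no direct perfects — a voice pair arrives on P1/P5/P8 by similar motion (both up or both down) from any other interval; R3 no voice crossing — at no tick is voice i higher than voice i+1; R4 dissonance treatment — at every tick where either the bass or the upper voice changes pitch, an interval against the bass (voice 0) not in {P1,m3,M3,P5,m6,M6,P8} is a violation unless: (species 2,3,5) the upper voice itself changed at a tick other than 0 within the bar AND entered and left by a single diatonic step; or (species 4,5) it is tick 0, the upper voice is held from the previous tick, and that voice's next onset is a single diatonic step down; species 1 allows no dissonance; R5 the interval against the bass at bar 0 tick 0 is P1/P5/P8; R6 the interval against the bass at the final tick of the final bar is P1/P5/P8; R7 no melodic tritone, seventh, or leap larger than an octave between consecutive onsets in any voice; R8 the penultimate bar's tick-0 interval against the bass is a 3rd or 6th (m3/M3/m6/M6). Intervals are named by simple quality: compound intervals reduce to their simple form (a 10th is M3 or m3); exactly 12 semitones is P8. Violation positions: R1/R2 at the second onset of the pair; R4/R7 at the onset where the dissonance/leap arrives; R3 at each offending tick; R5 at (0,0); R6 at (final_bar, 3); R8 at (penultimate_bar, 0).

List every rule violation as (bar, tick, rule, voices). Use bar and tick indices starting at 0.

bar 0: v0=D3 v1=D4 downbeat P8
bar 1: v0=E3 v1=G3 downbeat m3
bar 2: v0=D3 v1=F3 downbeat m3
bar 3: v0=C3 v1=A3 downbeat M6
bar 4: v0=B2 v1=F3 downbeat TT
bar 5: v0=A2 v1=A3 downbeat P8
bar 6: v0=B2 v1=F3 downbeat TT
bar 7: v0=D3 v1=D4 downbeat P8
bar 8: v0=C3 v1=A3 downbeat M6
bar 9: v0=D3 v1=D4 downbeat P8
  -> R7 @ bar 2 tick 0 v(1,): E4->F3 leap 11st
  -> R4 @ bar 4 tick 0 v(0, 1): B2/F3 TT untreated
  -> R1 @ bar 5 tick 0 v(0, 1): B2/B3 P8 -> A2/A3 P8 similar
  -> R4 @ bar 6 tick 0 v(0, 1): B2/F3 TT untreated
  -> R4 @ bar 6 tick 2 v(0, 1): B2/F3 TT untreated
  -> R2 @ bar 7 tick 0 v(0, 1): B2/F3 TT -> D3/D4 P8 similar
  -> R4 @ bar 7 tick 2 v(0, 1): D3/G4 P4 untreated
  -> R2 @ bar 9 tick 0 v(0, 1): C3/G3 P5 -> D3/D4 P8 similar

(2, 0, R7, (1,))
(4, 0, R4, (0, 1))
(5, 0, R1, (0, 1))
(6, 0, R4, (0, 1))
(6, 2, R4, (0, 1))
(7, 0, R2, (0, 1))
(7, 2, R4, (0, 1))
(9, 0, R2, (0, 1))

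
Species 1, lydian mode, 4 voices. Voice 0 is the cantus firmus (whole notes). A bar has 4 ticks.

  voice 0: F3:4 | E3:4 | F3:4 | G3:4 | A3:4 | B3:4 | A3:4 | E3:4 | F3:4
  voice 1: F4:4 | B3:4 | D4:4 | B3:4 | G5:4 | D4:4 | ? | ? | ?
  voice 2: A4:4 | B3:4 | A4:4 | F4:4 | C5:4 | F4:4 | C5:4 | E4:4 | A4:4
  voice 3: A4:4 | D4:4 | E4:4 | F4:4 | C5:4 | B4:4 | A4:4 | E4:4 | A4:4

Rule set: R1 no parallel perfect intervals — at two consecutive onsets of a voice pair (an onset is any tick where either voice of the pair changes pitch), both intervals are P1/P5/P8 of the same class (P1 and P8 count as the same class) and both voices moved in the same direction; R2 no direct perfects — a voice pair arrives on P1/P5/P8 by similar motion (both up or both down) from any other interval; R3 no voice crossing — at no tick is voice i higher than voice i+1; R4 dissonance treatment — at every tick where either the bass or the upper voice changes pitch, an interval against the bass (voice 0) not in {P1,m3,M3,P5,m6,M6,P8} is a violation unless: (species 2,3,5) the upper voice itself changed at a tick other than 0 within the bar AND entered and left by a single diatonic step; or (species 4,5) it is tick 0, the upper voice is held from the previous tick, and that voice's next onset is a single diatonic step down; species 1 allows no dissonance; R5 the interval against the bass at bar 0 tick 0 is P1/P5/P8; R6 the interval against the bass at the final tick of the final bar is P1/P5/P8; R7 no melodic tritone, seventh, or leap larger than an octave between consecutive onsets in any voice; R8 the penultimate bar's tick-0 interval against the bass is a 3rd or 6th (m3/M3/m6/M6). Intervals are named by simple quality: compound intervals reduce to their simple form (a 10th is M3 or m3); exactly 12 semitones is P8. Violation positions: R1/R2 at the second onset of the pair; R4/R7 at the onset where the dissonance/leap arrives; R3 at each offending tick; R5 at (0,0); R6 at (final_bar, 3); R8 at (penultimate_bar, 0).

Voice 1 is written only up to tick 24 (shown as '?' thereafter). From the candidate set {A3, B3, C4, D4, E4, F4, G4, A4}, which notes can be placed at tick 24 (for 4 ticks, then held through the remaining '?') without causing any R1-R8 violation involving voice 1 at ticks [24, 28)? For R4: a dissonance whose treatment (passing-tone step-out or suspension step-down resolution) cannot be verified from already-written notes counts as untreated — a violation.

{A4, C4, E4}

A3: violates R2
B3: violates R4
C4: legal
D4: violates R4
E4: legal
F4: violates R2
G4: violates R4
A4: legal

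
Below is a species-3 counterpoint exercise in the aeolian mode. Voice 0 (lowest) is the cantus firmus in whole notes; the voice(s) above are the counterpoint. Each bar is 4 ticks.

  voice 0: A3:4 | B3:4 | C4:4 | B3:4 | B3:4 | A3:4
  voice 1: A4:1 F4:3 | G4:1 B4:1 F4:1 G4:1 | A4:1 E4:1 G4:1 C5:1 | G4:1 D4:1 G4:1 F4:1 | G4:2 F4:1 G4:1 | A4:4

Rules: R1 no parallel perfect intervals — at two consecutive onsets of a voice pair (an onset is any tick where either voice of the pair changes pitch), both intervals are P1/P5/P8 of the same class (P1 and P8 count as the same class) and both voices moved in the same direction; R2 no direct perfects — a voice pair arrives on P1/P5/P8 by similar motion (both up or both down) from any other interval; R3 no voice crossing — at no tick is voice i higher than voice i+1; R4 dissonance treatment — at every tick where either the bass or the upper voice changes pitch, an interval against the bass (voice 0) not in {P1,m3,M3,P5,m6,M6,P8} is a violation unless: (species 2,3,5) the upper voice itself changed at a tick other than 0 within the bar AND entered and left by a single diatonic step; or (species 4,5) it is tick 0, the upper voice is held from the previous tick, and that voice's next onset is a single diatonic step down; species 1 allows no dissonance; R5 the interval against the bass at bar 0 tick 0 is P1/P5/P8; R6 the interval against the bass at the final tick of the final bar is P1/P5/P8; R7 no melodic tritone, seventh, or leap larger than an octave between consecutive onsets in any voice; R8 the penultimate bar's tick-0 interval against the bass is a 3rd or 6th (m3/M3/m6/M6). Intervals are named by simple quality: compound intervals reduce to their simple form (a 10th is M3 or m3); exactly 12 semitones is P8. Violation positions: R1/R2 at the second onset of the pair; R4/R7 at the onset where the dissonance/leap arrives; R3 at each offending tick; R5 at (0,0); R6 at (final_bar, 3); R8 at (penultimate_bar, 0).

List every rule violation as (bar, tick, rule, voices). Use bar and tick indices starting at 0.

bar 0: v0=A3 v1=A4 downbeat P8
bar 1: v0=B3 v1=G4 downbeat m6
bar 2: v0=C4 v1=A4 downbeat M6
bar 3: v0=B3 v1=G4 downbeat m6
bar 4: v0=B3 v1=G4 downbeat m6
bar 5: v0=A3 v1=A4 downbeat P8
  -> R4 @ bar 1 tick 2 v(0, 1): B3/F4 TT untreated
  -> R7 @ bar 1 tick 2 v(1,): B4->F4 leap 6st

(1, 2, R4, (0, 1))
(1, 2, R7, (1,))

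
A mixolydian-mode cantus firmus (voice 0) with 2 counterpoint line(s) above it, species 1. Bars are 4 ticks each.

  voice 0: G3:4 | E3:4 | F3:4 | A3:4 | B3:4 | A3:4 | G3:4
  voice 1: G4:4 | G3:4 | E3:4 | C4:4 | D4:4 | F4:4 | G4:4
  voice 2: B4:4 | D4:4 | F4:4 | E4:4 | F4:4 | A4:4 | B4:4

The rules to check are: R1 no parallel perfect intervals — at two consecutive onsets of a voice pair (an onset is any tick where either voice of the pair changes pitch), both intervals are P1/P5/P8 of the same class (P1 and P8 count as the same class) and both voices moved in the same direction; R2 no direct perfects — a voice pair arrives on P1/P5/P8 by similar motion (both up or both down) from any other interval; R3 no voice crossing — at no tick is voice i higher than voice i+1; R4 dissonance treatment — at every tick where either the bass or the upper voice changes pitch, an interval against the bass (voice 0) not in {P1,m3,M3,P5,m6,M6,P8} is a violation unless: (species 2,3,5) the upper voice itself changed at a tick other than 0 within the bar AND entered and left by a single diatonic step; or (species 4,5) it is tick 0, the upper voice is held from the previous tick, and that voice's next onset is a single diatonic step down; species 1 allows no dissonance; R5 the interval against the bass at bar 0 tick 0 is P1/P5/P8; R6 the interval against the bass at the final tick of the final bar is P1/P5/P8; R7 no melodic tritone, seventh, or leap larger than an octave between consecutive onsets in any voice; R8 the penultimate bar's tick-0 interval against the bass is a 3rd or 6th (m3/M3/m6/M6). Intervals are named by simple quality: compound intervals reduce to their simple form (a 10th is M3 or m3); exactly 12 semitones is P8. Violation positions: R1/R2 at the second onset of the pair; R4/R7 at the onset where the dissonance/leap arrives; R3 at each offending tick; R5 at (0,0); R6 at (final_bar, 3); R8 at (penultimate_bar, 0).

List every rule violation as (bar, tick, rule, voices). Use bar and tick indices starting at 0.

(0, 0, R5, (0, 2))
(1, 0, R2, (1, 2))
(1, 0, R4, (0, 2))
(2, 0, R2, (0, 2))
(2, 0, R3, (0, 1))
(2, 0, R4, (0, 1))
(2, 1, R3, (0, 1))
(2, 2, R3, (0, 1))
(2, 3, R3, (0, 1))
(4, 0, R4, (0, 2))
(5, 0, R8, (0, 2))
(6, 3, R6, (0, 2))

bar 0: v0=G3 v1=G4 v2=B4 downbeat M3
bar 1: v0=E3 v1=G3 v2=D4 downbeat m7
bar 2: v0=F3 v1=E3 v2=F4 downbeat P8
bar 3: v0=A3 v1=C4 v2=E4 downbeat P5
bar 4: v0=B3 v1=D4 v2=F4 downbeat TT
bar 5: v0=A3 v1=F4 v2=A4 downbeat P8
bar 6: v0=G3 v1=G4 v2=B4 downbeat M3
  -> R5 @ bar 0 tick 0 v(0, 2): opens on M3
  -> R2 @ bar 1 tick 0 v(1, 2): G4/B4 M3 -> G3/D4 P5 similar
  -> R4 @ bar 1 tick 0 v(0, 2): E3/D4 m7 untreated
  -> R2 @ bar 2 tick 0 v(0, 2): E3/D4 m7 -> F3/F4 P8 similar
  -> R3 @ bar 2 tick 0 v(0, 1): F3 above E3
  -> R4 @ bar 2 tick 0 v(0, 1): F3/E3 m2 untreated
  -> R3 @ bar 2 tick 1 v(0, 1): F3 above E3
  -> R3 @ bar 2 tick 2 v(0, 1): F3 above E3
  -> R3 @ bar 2 tick 3 v(0, 1): F3 above E3
  -> R4 @ bar 4 tick 0 v(0, 2): B3/F4 TT untreated
  -> R8 @ bar 5 tick 0 v(0, 2): penult P8 not 3rd/6th
  -> R6 @ bar 6 tick 3 v(0, 2): closes on M3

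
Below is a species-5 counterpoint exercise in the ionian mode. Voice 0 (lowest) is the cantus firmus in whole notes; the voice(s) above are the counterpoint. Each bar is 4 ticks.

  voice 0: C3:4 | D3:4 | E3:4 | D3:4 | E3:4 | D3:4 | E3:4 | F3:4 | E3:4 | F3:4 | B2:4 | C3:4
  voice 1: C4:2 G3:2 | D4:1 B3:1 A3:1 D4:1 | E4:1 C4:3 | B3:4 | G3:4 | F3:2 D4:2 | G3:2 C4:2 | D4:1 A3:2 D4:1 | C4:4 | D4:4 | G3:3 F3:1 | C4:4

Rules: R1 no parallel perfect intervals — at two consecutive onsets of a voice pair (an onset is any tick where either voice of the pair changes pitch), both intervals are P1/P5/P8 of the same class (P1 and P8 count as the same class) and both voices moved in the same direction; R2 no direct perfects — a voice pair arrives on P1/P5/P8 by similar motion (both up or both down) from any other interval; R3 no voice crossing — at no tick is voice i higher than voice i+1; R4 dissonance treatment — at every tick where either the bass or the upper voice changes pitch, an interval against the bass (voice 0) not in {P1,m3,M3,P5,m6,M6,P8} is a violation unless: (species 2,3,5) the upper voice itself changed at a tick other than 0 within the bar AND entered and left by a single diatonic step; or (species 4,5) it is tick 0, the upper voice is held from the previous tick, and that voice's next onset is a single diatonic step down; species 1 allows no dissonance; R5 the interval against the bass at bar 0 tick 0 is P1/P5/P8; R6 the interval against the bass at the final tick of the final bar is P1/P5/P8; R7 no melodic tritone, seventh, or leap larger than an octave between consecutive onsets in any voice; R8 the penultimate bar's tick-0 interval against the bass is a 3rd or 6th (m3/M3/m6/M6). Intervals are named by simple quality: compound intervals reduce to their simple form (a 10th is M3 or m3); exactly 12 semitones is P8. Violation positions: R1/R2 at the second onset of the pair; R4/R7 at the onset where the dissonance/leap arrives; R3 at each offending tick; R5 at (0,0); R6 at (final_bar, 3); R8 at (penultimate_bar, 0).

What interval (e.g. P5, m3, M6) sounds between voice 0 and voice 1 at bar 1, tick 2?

P5

voice 0=D3 voice 1=A3 -> P5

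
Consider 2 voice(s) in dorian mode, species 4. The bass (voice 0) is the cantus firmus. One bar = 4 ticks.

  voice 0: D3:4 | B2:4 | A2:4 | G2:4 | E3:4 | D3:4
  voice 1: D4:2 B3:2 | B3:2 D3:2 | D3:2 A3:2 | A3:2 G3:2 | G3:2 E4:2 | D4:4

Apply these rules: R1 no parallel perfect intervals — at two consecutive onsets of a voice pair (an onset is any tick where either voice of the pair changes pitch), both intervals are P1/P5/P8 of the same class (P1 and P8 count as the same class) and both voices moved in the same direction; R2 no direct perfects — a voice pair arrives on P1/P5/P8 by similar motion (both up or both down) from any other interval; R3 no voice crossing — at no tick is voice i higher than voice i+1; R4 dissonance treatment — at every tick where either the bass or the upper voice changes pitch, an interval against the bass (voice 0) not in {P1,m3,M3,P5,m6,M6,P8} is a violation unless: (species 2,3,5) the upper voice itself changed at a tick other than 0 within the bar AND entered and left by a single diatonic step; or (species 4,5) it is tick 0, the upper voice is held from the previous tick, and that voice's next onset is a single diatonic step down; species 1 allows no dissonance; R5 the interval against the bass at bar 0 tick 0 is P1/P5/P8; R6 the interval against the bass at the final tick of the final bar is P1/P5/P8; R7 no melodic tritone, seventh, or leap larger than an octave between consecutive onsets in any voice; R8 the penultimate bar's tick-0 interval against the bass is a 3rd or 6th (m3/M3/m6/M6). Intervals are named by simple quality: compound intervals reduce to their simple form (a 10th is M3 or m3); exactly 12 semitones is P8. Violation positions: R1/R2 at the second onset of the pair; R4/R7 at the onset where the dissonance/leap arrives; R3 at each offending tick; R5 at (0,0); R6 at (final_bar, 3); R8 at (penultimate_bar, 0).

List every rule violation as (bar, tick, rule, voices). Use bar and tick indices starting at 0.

bar 0: v0=D3 v1=D4 downbeat P8
bar 1: v0=B2 v1=B3 downbeat P8
bar 2: v0=A2 v1=D3 downbeat P4
bar 3: v0=G2 v1=A3 downbeat M2
bar 4: v0=E3 v1=G3 downbeat m3
bar 5: v0=D3 v1=D4 downbeat P8
  -> R4 @ bar 2 tick 0 v(0, 1): A2/D3 P4 untreated
  -> R1 @ bar 5 tick 0 v(0, 1): E3/E4 P8 -> D3/D4 P8 similar

(2, 0, R4, (0, 1))
(5, 0, R1, (0, 1))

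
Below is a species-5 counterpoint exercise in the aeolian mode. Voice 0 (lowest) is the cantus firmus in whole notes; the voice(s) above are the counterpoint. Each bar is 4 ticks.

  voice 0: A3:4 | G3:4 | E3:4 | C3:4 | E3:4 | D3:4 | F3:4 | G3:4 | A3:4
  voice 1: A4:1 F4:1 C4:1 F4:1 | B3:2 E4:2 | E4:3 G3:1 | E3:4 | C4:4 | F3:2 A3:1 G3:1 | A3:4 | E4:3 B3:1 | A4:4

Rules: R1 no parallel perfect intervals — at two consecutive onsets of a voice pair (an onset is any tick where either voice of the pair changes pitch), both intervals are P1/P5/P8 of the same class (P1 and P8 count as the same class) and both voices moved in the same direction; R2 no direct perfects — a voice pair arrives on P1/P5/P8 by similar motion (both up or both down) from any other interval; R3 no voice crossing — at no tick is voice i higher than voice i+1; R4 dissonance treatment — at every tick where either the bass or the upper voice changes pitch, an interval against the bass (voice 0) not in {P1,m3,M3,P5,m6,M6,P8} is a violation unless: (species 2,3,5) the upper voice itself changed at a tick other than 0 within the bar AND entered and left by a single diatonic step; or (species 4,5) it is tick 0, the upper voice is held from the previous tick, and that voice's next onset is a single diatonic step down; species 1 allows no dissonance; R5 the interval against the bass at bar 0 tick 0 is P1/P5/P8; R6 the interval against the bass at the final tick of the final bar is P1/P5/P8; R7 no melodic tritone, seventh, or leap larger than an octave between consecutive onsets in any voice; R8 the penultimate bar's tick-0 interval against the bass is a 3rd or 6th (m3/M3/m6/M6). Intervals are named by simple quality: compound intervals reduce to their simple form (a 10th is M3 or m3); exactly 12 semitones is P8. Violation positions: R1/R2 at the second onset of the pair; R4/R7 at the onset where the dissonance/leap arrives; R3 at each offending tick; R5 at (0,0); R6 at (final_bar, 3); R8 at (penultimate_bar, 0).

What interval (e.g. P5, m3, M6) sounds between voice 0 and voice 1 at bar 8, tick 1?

voice 0=A3 voice 1=A4 -> P8

P8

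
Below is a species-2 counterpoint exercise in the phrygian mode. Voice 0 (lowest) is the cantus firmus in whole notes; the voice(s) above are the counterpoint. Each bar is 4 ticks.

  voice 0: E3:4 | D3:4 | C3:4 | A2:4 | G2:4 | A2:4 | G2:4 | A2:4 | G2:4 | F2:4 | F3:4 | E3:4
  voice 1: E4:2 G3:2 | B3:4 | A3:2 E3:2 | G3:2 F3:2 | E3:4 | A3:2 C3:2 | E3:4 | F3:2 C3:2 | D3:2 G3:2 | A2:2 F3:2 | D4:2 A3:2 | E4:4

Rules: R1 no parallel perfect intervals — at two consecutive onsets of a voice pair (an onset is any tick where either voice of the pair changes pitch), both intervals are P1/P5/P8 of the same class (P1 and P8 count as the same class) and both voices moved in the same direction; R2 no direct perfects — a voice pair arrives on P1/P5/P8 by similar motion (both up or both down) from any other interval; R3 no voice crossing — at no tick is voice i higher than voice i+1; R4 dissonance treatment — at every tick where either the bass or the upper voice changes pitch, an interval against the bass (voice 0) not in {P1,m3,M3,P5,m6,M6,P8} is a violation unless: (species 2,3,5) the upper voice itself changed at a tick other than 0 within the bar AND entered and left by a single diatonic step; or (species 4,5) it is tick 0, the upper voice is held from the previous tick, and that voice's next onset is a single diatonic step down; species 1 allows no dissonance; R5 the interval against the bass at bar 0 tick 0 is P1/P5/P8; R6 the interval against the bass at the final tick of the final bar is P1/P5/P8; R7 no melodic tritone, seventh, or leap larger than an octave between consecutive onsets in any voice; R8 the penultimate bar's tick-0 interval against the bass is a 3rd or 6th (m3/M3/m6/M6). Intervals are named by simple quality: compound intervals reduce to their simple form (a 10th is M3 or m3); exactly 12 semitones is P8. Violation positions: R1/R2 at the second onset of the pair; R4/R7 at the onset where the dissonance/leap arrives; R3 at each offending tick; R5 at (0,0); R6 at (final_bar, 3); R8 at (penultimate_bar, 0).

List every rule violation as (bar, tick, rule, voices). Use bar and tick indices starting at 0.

bar 0: v0=E3 v1=E4 downbeat P8
bar 1: v0=D3 v1=B3 downbeat M6
bar 2: v0=C3 v1=A3 downbeat M6
bar 3: v0=A2 v1=G3 downbeat m7
bar 4: v0=G2 v1=E3 downbeat M6
bar 5: v0=A2 v1=A3 downbeat P8
bar 6: v0=G2 v1=E3 downbeat M6
bar 7: v0=A2 v1=F3 downbeat m6
bar 8: v0=G2 v1=D3 downbeat P5
bar 9: v0=F2 v1=A2 downbeat M3
bar 10: v0=F3 v1=D4 downbeat M6
bar 11: v0=E3 v1=E4 downbeat P8
  -> R4 @ bar 3 tick 0 v(0, 1): A2/G3 m7 untreated
  -> R2 @ bar 5 tick 0 v(0, 1): G2/E3 M6 -> A2/A3 P8 similar
  -> R7 @ bar 9 tick 0 v(1,): G3->A2 leap 10st

(3, 0, R4, (0, 1))
(5, 0, R2, (0, 1))
(9, 0, R7, (1,))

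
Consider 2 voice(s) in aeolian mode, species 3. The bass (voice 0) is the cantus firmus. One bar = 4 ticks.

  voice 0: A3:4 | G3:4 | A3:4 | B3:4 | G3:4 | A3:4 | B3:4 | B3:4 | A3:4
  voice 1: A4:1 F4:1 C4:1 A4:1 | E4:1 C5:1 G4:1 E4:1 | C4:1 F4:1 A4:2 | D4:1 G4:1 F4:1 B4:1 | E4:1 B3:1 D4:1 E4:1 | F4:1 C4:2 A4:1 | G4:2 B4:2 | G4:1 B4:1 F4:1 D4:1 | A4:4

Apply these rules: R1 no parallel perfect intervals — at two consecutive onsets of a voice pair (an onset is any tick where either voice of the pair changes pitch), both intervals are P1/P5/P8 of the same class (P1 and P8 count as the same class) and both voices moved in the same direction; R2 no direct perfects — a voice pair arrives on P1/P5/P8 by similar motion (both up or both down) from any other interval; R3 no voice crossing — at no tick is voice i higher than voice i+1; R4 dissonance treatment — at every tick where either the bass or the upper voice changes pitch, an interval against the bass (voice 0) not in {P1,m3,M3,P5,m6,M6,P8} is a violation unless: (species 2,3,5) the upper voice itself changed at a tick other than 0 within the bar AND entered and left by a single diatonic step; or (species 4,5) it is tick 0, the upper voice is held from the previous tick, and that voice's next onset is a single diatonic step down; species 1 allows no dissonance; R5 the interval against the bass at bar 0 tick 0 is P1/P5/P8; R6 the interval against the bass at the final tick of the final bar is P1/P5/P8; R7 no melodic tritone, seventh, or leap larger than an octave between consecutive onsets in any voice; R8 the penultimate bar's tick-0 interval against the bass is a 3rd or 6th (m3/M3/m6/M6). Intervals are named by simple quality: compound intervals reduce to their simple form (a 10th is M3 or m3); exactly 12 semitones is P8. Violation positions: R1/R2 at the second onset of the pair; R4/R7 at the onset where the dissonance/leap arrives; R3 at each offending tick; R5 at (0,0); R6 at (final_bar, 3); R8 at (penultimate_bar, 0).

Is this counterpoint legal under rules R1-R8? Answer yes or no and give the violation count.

No (5 violations)

bar 0: v0=A3 v1=A4 (P8)
bar 1: v0=G3 v1=E4 (M6)
bar 2: v0=A3 v1=C4 (m3)
bar 3: v0=B3 v1=D4 (m3)
bar 4: v0=G3 v1=E4 (M6)
bar 5: v0=A3 v1=F4 (m6)
bar 6: v0=B3 v1=G4 (m6)
bar 7: v0=B3 v1=G4 (m6)
bar 8: v0=A3 v1=A4 (P8)
  R4 @ bar1.1: G3/C5 P4 untreated
  R4 @ bar3.2: B3/F4 TT untreated
  R7 @ bar3.3: F4->B4 leap 6st
  R4 @ bar7.2: B3/F4 TT untreated
  R7 @ bar7.2: B4->F4 leap 6st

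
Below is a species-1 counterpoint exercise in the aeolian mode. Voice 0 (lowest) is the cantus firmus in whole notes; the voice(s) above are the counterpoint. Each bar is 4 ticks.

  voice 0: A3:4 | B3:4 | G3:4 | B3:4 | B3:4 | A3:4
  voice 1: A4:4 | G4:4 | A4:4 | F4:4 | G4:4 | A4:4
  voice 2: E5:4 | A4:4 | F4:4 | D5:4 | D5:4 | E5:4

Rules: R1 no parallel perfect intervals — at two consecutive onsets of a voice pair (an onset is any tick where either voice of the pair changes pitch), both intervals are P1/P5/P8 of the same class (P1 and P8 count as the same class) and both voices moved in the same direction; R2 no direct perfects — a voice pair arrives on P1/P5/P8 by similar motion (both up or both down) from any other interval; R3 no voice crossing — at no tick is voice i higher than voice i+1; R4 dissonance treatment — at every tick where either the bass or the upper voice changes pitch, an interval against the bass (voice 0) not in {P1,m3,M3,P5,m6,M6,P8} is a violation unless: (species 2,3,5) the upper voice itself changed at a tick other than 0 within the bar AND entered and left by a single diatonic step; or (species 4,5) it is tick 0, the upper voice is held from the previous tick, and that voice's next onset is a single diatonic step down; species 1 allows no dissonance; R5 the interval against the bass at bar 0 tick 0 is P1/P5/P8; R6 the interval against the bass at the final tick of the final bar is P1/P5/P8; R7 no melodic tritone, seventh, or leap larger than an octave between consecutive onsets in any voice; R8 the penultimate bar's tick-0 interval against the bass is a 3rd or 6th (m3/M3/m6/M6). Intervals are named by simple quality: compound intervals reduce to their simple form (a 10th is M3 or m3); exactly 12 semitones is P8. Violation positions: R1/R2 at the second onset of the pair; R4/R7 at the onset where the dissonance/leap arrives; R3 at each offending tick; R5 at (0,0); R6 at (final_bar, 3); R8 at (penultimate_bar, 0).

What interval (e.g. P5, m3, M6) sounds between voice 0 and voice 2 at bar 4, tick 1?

m3

voice 0=B3 voice 2=D5 -> m3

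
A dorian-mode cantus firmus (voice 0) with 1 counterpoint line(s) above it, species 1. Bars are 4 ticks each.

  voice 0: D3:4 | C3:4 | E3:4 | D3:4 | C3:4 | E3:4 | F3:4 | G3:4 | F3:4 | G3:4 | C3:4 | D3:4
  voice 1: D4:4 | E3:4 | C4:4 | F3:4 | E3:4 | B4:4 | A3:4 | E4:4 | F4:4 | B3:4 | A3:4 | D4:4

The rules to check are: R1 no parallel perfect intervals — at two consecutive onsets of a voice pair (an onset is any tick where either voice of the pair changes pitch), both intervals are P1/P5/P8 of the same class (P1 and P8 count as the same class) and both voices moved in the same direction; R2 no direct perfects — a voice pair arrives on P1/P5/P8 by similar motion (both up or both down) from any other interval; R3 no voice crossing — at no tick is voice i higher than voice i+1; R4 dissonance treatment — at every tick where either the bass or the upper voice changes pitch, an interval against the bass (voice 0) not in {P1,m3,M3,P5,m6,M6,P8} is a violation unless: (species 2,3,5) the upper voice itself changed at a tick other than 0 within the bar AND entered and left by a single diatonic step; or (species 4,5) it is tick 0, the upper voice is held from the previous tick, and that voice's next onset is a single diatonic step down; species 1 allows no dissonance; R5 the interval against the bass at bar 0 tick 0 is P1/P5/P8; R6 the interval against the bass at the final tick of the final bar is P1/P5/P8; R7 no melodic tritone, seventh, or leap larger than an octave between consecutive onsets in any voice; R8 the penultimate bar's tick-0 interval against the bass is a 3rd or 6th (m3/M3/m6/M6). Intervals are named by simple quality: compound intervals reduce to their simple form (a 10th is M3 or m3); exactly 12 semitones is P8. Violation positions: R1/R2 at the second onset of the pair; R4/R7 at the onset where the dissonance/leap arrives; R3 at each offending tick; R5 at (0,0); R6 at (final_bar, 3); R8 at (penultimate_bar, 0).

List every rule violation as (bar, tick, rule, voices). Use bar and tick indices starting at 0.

(1, 0, R7, (1,))
(5, 0, R2, (0, 1))
(5, 0, R7, (1,))
(6, 0, R7, (1,))
(9, 0, R7, (1,))
(11, 0, R2, (0, 1))

bar 0: v0=D3 v1=D4 downbeat P8
bar 1: v0=C3 v1=E3 downbeat M3
bar 2: v0=E3 v1=C4 downbeat m6
bar 3: v0=D3 v1=F3 downbeat m3
bar 4: v0=C3 v1=E3 downbeat M3
bar 5: v0=E3 v1=B4 downbeat P5
bar 6: v0=F3 v1=A3 downbeat M3
bar 7: v0=G3 v1=E4 downbeat M6
bar 8: v0=F3 v1=F4 downbeat P8
bar 9: v0=G3 v1=B3 downbeat M3
bar 10: v0=C3 v1=A3 downbeat M6
bar 11: v0=D3 v1=D4 downbeat P8
  -> R7 @ bar 1 tick 0 v(1,): D4->E3 leap 10st
  -> R2 @ bar 5 tick 0 v(0, 1): C3/E3 M3 -> E3/B4 P5 similar
  -> R7 @ bar 5 tick 0 v(1,): E3->B4 leap 19st
  -> R7 @ bar 6 tick 0 v(1,): B4->A3 leap 14st
  -> R7 @ bar 9 tick 0 v(1,): F4->B3 leap 6st
  -> R2 @ bar 11 tick 0 v(0, 1): C3/A3 M6 -> D3/D4 P8 similar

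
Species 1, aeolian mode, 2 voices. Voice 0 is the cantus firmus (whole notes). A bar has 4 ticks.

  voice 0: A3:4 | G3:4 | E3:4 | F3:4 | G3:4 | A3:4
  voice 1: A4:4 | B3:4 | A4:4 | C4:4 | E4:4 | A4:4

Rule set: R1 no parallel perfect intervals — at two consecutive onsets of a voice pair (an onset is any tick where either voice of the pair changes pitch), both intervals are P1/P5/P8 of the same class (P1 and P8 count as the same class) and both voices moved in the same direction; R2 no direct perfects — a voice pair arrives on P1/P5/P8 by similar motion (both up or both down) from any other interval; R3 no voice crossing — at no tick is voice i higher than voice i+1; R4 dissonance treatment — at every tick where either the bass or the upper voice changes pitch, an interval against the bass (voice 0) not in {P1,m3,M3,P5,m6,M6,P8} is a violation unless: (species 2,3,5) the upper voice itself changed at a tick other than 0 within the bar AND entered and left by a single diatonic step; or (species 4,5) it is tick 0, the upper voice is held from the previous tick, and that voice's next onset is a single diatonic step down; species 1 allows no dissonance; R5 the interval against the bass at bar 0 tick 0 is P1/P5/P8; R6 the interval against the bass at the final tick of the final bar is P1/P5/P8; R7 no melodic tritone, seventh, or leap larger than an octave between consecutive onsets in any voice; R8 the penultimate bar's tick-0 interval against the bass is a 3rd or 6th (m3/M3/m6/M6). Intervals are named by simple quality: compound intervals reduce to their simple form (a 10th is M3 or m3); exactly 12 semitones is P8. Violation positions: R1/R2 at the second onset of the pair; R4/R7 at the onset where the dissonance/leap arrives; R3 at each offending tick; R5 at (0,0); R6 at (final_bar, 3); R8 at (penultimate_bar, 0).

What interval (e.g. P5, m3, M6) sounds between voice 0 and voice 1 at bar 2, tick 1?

voice 0=E3 voice 1=A4 -> P4

P4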